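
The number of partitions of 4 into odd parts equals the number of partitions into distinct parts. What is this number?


Computing partitions of 4 into odd parts (1, 3, 5, ...):
Using the generating function prod_{k>=0} 1/(1-x^(2k+1)),
the count is 2

2


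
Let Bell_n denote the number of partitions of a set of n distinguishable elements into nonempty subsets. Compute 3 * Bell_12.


Bell_12 can be computed from the Bell triangle or from Dobinski's identity Bell_n = (1/e) * sum_{k>=0} k^n / k!.
Computing Bell_12 = 4213597.
Then 3 * 4213597 = 12640791.

12640791


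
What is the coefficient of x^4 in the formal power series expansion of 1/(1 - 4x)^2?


The general identity 1/(1 - c x)^r = sum_{k>=0} c^k C(k + r - 1, r - 1) x^k follows by substituting y = c x into 1/(1 - y)^r = sum_{k>=0} C(k + r - 1, r - 1) y^k.
For c = 4, r = 2, k = 4:
4^4 * C(5, 1) = 256 * 5 = 1280.

1280


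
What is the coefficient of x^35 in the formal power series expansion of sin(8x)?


The Maclaurin series is sin(t) = sum_{k>=0} (-1)^k t^(2k+1) / (2k+1)!, so substituting t = 8x, only odd powers of x are nonzero, with coefficient of x^(2k+1) equal to (-1)^k 8^(2k+1) / (2k+1)!.
Write 35 = 2*17 + 1, giving the coefficient (-1)^17 * 8^35 / 35! = -40564819207303340847894502572032/10333147966386144929666651337523200000000 = -9444732965739290427392/2405873491984360136479756640625.

-9444732965739290427392/2405873491984360136479756640625


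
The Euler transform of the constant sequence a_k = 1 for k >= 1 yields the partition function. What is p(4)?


The Euler transform converts the sequence a_k = 1 into the number of integer partitions.
Using the recurrence or dynamic programming:
p(4) = 5

5


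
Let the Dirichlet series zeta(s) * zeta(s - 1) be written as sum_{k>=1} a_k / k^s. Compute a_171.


Convolution gives a_k = sum_{d | k} d * 1 = sum_{d | k} d = sigma(k), the sum of positive divisors of k.
For k = 171, the divisors are 1, 3, 9, 19, 57, 171, so
sigma(171) = 1 + 3 + 9 + 19 + 57 + 171 = 260.

260


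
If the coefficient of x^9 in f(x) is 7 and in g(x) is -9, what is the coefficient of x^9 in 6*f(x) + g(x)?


Scalar multiplication scales coefficients: 6 * 7 = 42.
Then add the g coefficient: 42 + -9
= 33

33


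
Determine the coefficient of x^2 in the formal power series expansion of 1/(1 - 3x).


The geometric series identity gives 1/(1 - c x) = sum_{k>=0} c^k x^k, so the coefficient of x^k is c^k.
Here c = 3 and k = 2.
Computing: 3^2 = 9

9


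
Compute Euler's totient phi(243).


phi(n) counts integers in [1, n] coprime to n. Using the multiplicative formula phi(n) = n * prod_{p | n} (1 - 1/p):
243 = 3^5, so
phi(243) = 243 * (1 - 1/3) = 162.

162


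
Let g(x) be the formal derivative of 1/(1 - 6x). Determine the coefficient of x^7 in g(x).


Differentiate termwise: d/dx sum_{k>=0} 6^k x^k = sum_{k>=1} k 6^k x^(k-1) = sum_{j>=0} (j+1) 6^(j+1) x^j.
Equivalently, d/dx [1/(1 - 6x)] = 6/(1 - 6x)^2.
For j = 7: 8 * 6^8 = 8 * 1679616 = 13436928.

13436928


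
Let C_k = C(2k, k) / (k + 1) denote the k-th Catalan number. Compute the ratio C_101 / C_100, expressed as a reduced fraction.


Using C_k = (2k)! / (k! (k+1)!), the ratio C_{k+1}/C_k simplifies to
C_{k+1}/C_k = [(2k+2)! / ((k+1)! (k+2)!)] * [k! (k+1)! / (2k)!]
 = (2k+2)(2k+1) / ((k+1)(k+2)) = 2(2k+1) / (k+2).
For k = 100: 2(2*100 + 1) / (100 + 2) = 402/102 = 67/17.

67/17


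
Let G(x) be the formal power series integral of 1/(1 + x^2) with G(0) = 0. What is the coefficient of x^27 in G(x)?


1/(1 + x^2) = sum_{j>=0} (-1)^j x^(2j). Integrating termwise with G(0) = 0:
G(x) = sum_{j>=0} (-1)^j x^(2j+1) / (2j+1) = arctan(x).
Only odd powers are nonzero. For x^27 write 27 = 2*13 + 1, giving
(-1)^13 / 27 = -1/27 = -1/27.

-1/27


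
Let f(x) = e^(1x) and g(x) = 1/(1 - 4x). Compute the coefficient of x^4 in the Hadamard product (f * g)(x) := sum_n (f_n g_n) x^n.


Expanding: f_k = 1^k/k! (from e^(1x)) and g_k = 4^k (from 1/(1 - 4x)). So the Hadamard coefficient (f * g)_k = 1^k 4^k / k! = (4)^k / k!.
For k = 4: 4^4/4! = 256/24 = 32/3.

32/3


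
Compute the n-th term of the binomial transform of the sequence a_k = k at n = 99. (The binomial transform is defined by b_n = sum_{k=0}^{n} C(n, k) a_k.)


With a_k = k, b_n = sum_{k=0}^{n} C(n, k) k. Using k * C(n, k) = n * C(n-1, k-1) gives b_n = n * sum_{k>=1} C(n-1, k-1) = n * 2^(n-1).
For n = 99: 99 * 2^98 = 99 * 316912650057057350374175801344 = 31374352355648677687043404333056.

31374352355648677687043404333056


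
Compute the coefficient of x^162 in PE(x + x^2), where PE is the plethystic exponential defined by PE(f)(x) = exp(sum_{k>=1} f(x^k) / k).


With f(x) = x + x^2, the exponent is sum_{k>=1} (x^k + x^(2k)) / k = -ln(1 - x) - ln(1 - x^2). Exponentiating:
PE(x + x^2) = 1 / ((1 - x)(1 - x^2)).
This is the generating function for partitions of n into parts of size 1 or 2. The number of 2's can be any j in 0..81, and the rest are 1's, so
[x^162] = floor(162/2) + 1 = 82.

82


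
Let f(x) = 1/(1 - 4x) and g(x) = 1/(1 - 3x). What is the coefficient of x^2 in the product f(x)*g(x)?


The coefficient of x^n in f*g is the Cauchy product: sum_{k=0}^{n} a^k * b^(n-k).
With a=4, b=3, n=2:
sum_{k=0}^{2} 4^k * 3^(2-k)
= 37

37


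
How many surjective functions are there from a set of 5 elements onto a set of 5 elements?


By inclusion-exclusion on which target elements are missed, the number of surjections from an n-set onto a k-set is
surj(n, k) = sum_{j=0}^{k} (-1)^j C(k, j) (k - j)^n.
Equivalently surj(n, k) = k! * S(n, k), where S(n, k) is the Stirling number of the second kind.
For n = 5, k = 5:
S(5, 5) = 1, so
surj = 5! * 1 = 120 * 1 = 120.

120


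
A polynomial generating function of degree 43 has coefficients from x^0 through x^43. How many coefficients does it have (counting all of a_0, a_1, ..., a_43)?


A polynomial of degree 43 takes the form a_0 + a_1 x + ... + a_43 x^43.
The number of coefficients is 43 + 1 = 44.

44


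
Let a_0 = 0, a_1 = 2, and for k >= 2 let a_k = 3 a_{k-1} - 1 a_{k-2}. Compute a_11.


Iterating the recurrence forward:
a_0 = 0
a_1 = 2
a_2 = 3*2 - 1*0 = 6
a_3 = 3*6 - 1*2 = 16
a_4 = 3*16 - 1*6 = 42
a_5 = 3*42 - 1*16 = 110
a_6 = 3*110 - 1*42 = 288
a_7 = 3*288 - 1*110 = 754
a_8 = 3*754 - 1*288 = 1974
a_9 = 3*1974 - 1*754 = 5168
a_10 = 3*5168 - 1*1974 = 13530
a_11 = 3*13530 - 1*5168 = 35422
So a_11 = 35422.

35422


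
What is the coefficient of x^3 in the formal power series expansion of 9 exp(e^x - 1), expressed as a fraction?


exp(e^x - 1) is the exponential generating function for the Bell numbers Bell_k: exp(e^x - 1) = sum_{k>=0} Bell_k x^k / k!.
So the coefficient of x^3 in 9 exp(e^x - 1) is 9 Bell_3 / 3!.
Computing: Bell_3 = 5 and 3! = 6, giving
9 * 5/6 = 15/2.

15/2


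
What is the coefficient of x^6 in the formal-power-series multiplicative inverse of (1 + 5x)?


The inverse is 1/(1 + 5x). Apply the geometric identity 1/(1 - y) = sum_{k>=0} y^k with y = -5x:
1/(1 + 5x) = sum_{k>=0} (-5)^k x^k.
So the coefficient of x^6 is (-5)^6 = 15625.

15625


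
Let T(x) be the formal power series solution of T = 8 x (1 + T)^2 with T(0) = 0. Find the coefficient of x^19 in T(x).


Apply the Lagrange inversion formula: if T = 8 x * phi(T) with phi(t) = (1 + t)^2, then [x^n] T = 8^n * (1/n) [t^(n-1)] phi(t)^n = 8^n * (1/n) [t^(n-1)] (1 + t)^(2n) = 8^n * (1/n) C(2n, n-1).
Using the identity C(2n, n-1) = C(2n, n) * n / (n+1), the unscaled factor equals C(2n, n) / (n+1) = C_n, the n-th Catalan number.
For n = 19: C_19 = C(38, 19) / 20 = 35345263800/20 = 1767263190.
With the 8^19 = 144115188075855872 factor, the coefficient is 144115188075855872 * 1767263190 = 254689467006387010330951680.

254689467006387010330951680


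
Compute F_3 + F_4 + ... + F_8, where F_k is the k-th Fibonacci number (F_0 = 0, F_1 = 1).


Use the identity sum_{k=0}^{N} F_k = F_{N+2} - 1 (which follows from F_{k+2} - F_{k+1} = F_k). Then
sum_{k=3}^{8} F_k = (F_{10} - 1) - (F_{4} - 1) = F_{10} - F_{4}.
Computing: F_{10} = 55, F_{4} = 3, so
Sum = 55 - 3 = 52.

52


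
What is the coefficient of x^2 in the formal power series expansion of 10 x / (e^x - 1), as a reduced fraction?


The exponential generating function for Bernoulli numbers is
x / (e^x - 1) = sum_{k>=0} B_k x^k / k!.
So the coefficient of x^2 in 10 x / (e^x - 1) is 10 B_2 / 2!.
Computing: B_2 = 1/6, 2! = 2, giving
10 * 1/6 / 2 = 5/6.

5/6


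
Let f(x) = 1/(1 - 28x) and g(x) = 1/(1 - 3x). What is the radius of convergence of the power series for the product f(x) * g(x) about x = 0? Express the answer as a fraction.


The radius of 1/(1 - 28x) is 1/28 (nearest singularity at x = 1/28), and the radius of 1/(1 - 3x) is 1/3.
The product f(x)*g(x) = 1/((1 - 28x)(1 - 3x)) has singularities at both 1/28 and 1/3, so its radius of convergence is the distance to the nearest one:
min(1/28, 1/3) = 1/28.

1/28


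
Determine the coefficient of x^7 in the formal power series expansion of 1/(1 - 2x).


The geometric series identity gives 1/(1 - c x) = sum_{k>=0} c^k x^k, so the coefficient of x^k is c^k.
Here c = 2 and k = 7.
Computing: 2^7 = 128

128


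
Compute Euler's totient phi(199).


phi(n) counts integers in [1, n] coprime to n. Using the multiplicative formula phi(n) = n * prod_{p | n} (1 - 1/p):
199 = 199, so
phi(199) = 199 * (1 - 1/199) = 198.

198


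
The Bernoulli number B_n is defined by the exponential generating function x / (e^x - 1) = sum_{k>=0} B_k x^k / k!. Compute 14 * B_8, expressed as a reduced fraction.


Bernoulli numbers can also be computed recursively via B_0 = 1 and sum_{j=0}^{m} C(m+1, j) B_j = 0 for m >= 1. Odd-index Bernoulli numbers vanish for k >= 3.
Computing B_8 = -1/30, so 14 * B_8 = 14 * -1/30 = -7/15.

-7/15


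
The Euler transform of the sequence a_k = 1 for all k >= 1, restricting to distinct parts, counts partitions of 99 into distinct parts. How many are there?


Partitions of 99 into distinct parts can be computed via generating function.
Product (1+x)(1+x^2)(1+x^3)...
The coefficient of x^99 = 409174

409174


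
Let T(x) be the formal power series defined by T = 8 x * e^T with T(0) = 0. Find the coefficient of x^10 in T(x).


Apply the Lagrange inversion formula: if T = 8 x * phi(T) with phi(t) = e^t, then
[x^n] T = 8^n * (1/n) [t^(n-1)] phi(t)^n = 8^n * (1/n) [t^(n-1)] e^(n t) = 8^n * (1/n) * n^(n-1) / (n-1)! = 8^n * n^(n-1) / n!.
When c = 1 this is the Cayley count of rooted labeled trees on n vertices, divided by n!.
For n = 10: 8^10 * 10^9 / 10! = 1073741824 * 1000000000/3628800 = 167772160000000/567.

167772160000000/567


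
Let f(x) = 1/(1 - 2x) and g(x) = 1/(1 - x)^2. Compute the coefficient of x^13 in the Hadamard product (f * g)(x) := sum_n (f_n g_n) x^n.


f has coefficients f_k = 2^k. For g = 1/(1 - x)^2 the coefficient is g_k = C(k + 1, 1) = k + 1. The Hadamard coefficient is (f * g)_k = 2^k * (k + 1).
For k = 13: 2^13 * 14 = 8192 * 14 = 114688.

114688


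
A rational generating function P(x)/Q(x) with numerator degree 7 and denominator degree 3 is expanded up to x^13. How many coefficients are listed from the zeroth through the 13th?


Expanding up to x^13 gives the coefficients for x^0, x^1, ..., x^13.
That is 13 + 1 = 14 coefficients in total.

14


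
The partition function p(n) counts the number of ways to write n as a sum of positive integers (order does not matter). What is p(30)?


Using the generating function prod_{k>=1} 1/(1-x^k), we compute p(30).
By dynamic programming over parts 1 through 30:
p(30) = 5604

5604


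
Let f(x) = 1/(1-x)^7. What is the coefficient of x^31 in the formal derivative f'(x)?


Differentiate: d/dx [ 1/(1-x)^r ] = r / (1-x)^(r+1).
Here r = 7, so f'(x) = 7 / (1-x)^8.
The expansion of 1/(1-x)^(r+1) has coefficient of x^n equal to C(n+r, r).
So the coefficient of x^31 in f'(x) is
7 * C(38, 7) = 7 * 12620256 = 88341792

88341792


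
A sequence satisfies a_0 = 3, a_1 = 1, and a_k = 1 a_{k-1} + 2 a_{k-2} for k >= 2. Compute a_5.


The characteristic equation is t^2 - 1 t - 2 = 0, with roots r_1 = 2 and r_2 = -1 (so c_1 = r_1 + r_2, c_2 = -r_1 r_2 as required).
One can use the closed form a_n = A r_1^n + B r_2^n, but direct iteration is more reliable:
a_0 = 3, a_1 = 1, a_2 = 7, a_3 = 9, a_4 = 23, a_5 = 41.
So a_5 = 41.

41


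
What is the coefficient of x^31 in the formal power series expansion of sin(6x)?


The Maclaurin series is sin(t) = sum_{k>=0} (-1)^k t^(2k+1) / (2k+1)!, so substituting t = 6x, only odd powers of x are nonzero, with coefficient of x^(2k+1) equal to (-1)^k 6^(2k+1) / (2k+1)!.
Write 31 = 2*15 + 1, giving the coefficient (-1)^15 * 6^31 / 31! = -1326443518324400147398656/8222838654177922817725562880000000 = -4132485216/25617946563506171875.

-4132485216/25617946563506171875


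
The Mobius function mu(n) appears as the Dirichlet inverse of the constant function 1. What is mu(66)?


66 = 2 * 3 * 11 (all distinct primes).
mu(66) = (-1)^3 = -1

-1


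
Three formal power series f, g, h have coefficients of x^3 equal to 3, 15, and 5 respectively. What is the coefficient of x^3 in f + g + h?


Series addition is componentwise:
3 + 15 + 5
= 23

23


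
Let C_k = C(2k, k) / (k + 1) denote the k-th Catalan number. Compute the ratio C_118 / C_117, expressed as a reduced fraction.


Using C_k = (2k)! / (k! (k+1)!), the ratio C_{k+1}/C_k simplifies to
C_{k+1}/C_k = [(2k+2)! / ((k+1)! (k+2)!)] * [k! (k+1)! / (2k)!]
 = (2k+2)(2k+1) / ((k+1)(k+2)) = 2(2k+1) / (k+2).
For k = 117: 2(2*117 + 1) / (117 + 2) = 470/119 = 470/119.

470/119


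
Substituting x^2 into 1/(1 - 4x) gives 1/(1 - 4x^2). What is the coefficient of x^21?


Since 1/(1 - 4x^2) only has even powers of x,
the coefficient of x^21 (odd) is 0.

0


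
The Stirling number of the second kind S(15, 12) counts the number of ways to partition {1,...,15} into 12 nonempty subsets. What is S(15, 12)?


Using the explicit formula S(n,k) = (1/k!) sum_{j=0}^{k} (-1)^(k-j) C(k,j) j^n:
S(15, 12) = 106470
Equivalently, S(n,k) is n! times the coefficient of x^n in the EGF (e^x - 1)^k / k!.

106470


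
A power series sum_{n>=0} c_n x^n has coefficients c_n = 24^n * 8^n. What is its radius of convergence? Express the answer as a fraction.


By the root test (Cauchy-Hadamard), the radius is R = 1 / limsup_n |c_n|^(1/n).
Here |c_n|^(1/n) = (24^n * 8^n)^(1/n) = 24 * 8 = 192 for all n.
So R = 1/192 = 1/192.

1/192


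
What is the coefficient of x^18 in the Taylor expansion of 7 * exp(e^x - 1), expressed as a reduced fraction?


exp(e^x - 1) = sum_{k>=0} Bell_k x^k / k!, where Bell_k is the k-th Bell number.
So the coefficient of x^18 is 7 * Bell_18 / 18!.
Computing: Bell_18 = 682076806159 and 18! = 6402373705728000, giving
7 * 682076806159/6402373705728000 = 97439543737/130660687872000.

97439543737/130660687872000


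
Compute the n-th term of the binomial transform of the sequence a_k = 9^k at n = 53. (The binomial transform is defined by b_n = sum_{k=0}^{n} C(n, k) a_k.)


With a_k = 9^k, b_n = sum_{k=0}^{n} C(n, k) 9^k = (1 + 9)^n by the binomial theorem.
For n = 53: (1 + 9)^53 = 10^53 = 100000000000000000000000000000000000000000000000000000.

100000000000000000000000000000000000000000000000000000


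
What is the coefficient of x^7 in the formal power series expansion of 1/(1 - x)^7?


The expansion 1/(1 - x)^r = sum_{k>=0} C(k + r - 1, r - 1) x^k follows from the multiset / negative-binomial theorem (or from repeated differentiation of the geometric series).
For r = 7 and k = 7:
C(13, 6) = 6227020800 / (720 * 5040) = 1716.

1716


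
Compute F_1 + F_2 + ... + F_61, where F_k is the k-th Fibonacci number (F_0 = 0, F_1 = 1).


Use the identity sum_{k=0}^{N} F_k = F_{N+2} - 1 (which follows from F_{k+2} - F_{k+1} = F_k). Then
sum_{k=1}^{61} F_k = (F_{63} - 1) - (F_{2} - 1) = F_{63} - F_{2}.
Computing: F_{63} = 6557470319842, F_{2} = 1, so
Sum = 6557470319842 - 1 = 6557470319841.

6557470319841


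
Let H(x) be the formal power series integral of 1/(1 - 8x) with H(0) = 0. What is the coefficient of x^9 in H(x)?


1/(1 - 8x) = sum_{k>=0} 8^k x^k. Integrating termwise with H(0) = 0:
H(x) = sum_{k>=0} 8^k x^(k+1) / (k+1) = sum_{m>=1} 8^(m-1) x^m / m.
For m = 9: 8^8/9 = 16777216/9 = 16777216/9.

16777216/9


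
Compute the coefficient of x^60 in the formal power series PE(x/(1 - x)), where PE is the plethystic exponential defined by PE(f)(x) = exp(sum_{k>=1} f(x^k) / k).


For f(x) = x/(1 - x) we have
sum_{k>=1} f(x^k) / k = sum_{k>=1} (1/k) * x^k / (1 - x^k) = sum_{k, m >= 1} x^(k m) / k,
which after exponentiating simplifies to
PE(x/(1 - x)) = prod_{k>=1} 1 / (1 - x^k).
This is the generating function for the partition function p(n), so the coefficient of x^60 is p(60).
Computing p(60) by dynamic programming over parts 1, 2, ..., 60: p(60) = 966467.

966467


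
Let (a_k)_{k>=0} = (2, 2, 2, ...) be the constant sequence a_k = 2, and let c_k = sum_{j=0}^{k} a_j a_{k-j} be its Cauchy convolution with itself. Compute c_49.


Since a_j = 2 for all j >= 0, the convolution sum becomes
c_k = sum_{j=0}^{k} 2 * 2 = 4 * (k + 1).
Equivalently, the generating function of (a_k) is 2/(1 - x) and its square is 4/(1 - x)^2 = sum_{k>=0} 4(k + 1) x^k.
For k = 49: 4 * 50 = 200.

200


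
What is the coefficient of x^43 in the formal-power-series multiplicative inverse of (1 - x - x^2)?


Let the inverse be f(x) = sum_{k>=0} a_k x^k. From f(x) * (1 - x - x^2) = 1 and matching coefficients:
 x^0: a_0 = 1.
 x^1: a_1 - a_0 = 0, so a_1 = 1.
 x^k (k >= 2): a_k - a_{k-1} - a_{k-2} = 0, i.e. a_k = a_{k-1} + a_{k-2}.
This is the Fibonacci-type recurrence shifted so that a_0 = a_1 = 1.
Iterating: a_0=1, a_1=1, a_2=2, a_3=3, a_4=5, a_5=8, a_6=13, a_7=21, a_8=34, a_9=55, ...
a_43 = 701408733.

701408733


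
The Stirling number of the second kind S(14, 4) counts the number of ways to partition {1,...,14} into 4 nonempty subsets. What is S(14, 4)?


Using the explicit formula S(n,k) = (1/k!) sum_{j=0}^{k} (-1)^(k-j) C(k,j) j^n:
S(14, 4) = 10391745
Equivalently, S(n,k) is n! times the coefficient of x^n in the EGF (e^x - 1)^k / k!.

10391745


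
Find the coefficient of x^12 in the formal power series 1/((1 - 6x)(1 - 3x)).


By partial fractions or Cauchy convolution:
The coefficient equals sum_{k=0}^{12} 6^k * 3^(12-k).
= 4353033231

4353033231


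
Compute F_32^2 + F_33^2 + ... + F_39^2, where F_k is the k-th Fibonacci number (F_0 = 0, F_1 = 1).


There is a standard identity sum_{k=0}^{N} F_k^2 = F_N * F_{N+1} (proved inductively from the telescoping relation F_k^2 = F_k F_{k+1} - F_{k-1} F_k). Then
sum_{k=32}^{39} F_k^2 = F_39 F_40 - F_31 F_32.
Computing: F_39 = 63245986, F_40 = 102334155, F_31 = 1346269, F_32 = 2178309.
Sum = 63245986 * 102334155 - 1346269 * 2178309 = 6469291944572709.

6469291944572709


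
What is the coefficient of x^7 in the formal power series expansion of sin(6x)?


The Maclaurin series is sin(t) = sum_{k>=0} (-1)^k t^(2k+1) / (2k+1)!, so substituting t = 6x, only odd powers of x are nonzero, with coefficient of x^(2k+1) equal to (-1)^k 6^(2k+1) / (2k+1)!.
Write 7 = 2*3 + 1, giving the coefficient (-1)^3 * 6^7 / 7! = -279936/5040 = -1944/35.

-1944/35


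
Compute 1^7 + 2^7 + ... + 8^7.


This power sum has a closed form given by Faulhaber's formula
sum_{k=1}^{m} k^p = (1 / (p + 1)) * sum_{j=0}^{p} C(p + 1, j) B_j m^(p + 1 - j),
but for small m direct computation is fastest:
1 + 128 + 2187 + 16384 + 78125 + 279936 + 823543 + 2097152 = 3297456.

3297456


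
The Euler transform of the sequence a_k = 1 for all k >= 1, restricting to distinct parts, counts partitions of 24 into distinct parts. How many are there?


Partitions of 24 into distinct parts can be computed via generating function.
Product (1+x)(1+x^2)(1+x^3)...
The coefficient of x^24 = 122

122


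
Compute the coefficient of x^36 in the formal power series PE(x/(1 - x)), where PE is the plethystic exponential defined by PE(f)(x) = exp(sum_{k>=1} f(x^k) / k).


For f(x) = x/(1 - x) we have
sum_{k>=1} f(x^k) / k = sum_{k>=1} (1/k) * x^k / (1 - x^k) = sum_{k, m >= 1} x^(k m) / k,
which after exponentiating simplifies to
PE(x/(1 - x)) = prod_{k>=1} 1 / (1 - x^k).
This is the generating function for the partition function p(n), so the coefficient of x^36 is p(36).
Computing p(36) by dynamic programming over parts 1, 2, ..., 36: p(36) = 17977.

17977


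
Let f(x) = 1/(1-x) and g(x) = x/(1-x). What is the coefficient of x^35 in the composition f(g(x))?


First simplify the composition: f(g(x)) = 1/(1 - x/(1-x)) = (1-x)/((1-x) - x) = (1-x)/(1-2x).
Now extract the coefficient. Write (1-x)/(1-2x) = 1/(1-2x) - x/(1-2x).
The coefficient of x^n in 1/(1-2x) is 2^n, and in x/(1-2x) is 2^(n-1) (for n >= 1).
So the coefficient of x^35 is 2^35 - 2^34 = 34359738368 - 17179869184 = 17179869184.

17179869184


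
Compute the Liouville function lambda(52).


The Liouville function is lambda(k) = (-1)^Omega(k), where Omega(k) counts the prime factors of k with multiplicity.
Factoring: 52 = 2 * 2 * 13, so Omega(52) = 3.
lambda(52) = (-1)^3 = -1.

-1


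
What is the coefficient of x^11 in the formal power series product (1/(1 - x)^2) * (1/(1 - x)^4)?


Combine the factors: (1/(1 - x)^2) * (1/(1 - x)^4) = 1/(1 - x)^6.
Then use 1/(1 - x)^r = sum_{k>=0} C(k + r - 1, r - 1) x^k with r = 6 and k = 11:
C(16, 5) = 4368.

4368


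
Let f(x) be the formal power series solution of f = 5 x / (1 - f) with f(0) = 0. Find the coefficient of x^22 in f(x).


Apply Lagrange inversion: f = 5 x * phi(f) with phi(t) = 1/(1 - t), so
[x^n] f = 5^n * (1/n) [t^(n-1)] phi(t)^n = 5^n * (1/n) [t^(n-1)] (1 - t)^(-n) = 5^n * (1/n) C(2n - 2, n - 1) = 5^n * C_{n-1}.
For n = 22: C_21 = C(42, 21) / 22 = 538257874440/22 = 24466267020.
With the 5^22 = 2384185791015625 factor, the coefficient is 2384185791015625 * 24466267020 = 58332126188278198242187500.

58332126188278198242187500


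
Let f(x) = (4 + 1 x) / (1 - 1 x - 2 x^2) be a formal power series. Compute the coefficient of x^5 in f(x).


Write f(x) = sum_{k>=0} a_k x^k. Multiplying both sides by 1 - 1 x - 2 x^2 gives
(1 - 1 x - 2 x^2) sum_{k>=0} a_k x^k = 4 + 1 x.
Matching coefficients:
 x^0: a_0 = 4
 x^1: a_1 - 1 a_0 = 1  =>  a_1 = 1*4 + 1 = 5
 x^k (k >= 2): a_k = 1 a_{k-1} + 2 a_{k-2}.
Iterating: a_2 = 13, a_3 = 23, a_4 = 49, a_5 = 95.
So the coefficient of x^5 is 95.

95


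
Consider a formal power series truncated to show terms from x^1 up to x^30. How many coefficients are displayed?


From x^1 to x^30 inclusive, the count is 30 - 1 + 1 = 30.

30


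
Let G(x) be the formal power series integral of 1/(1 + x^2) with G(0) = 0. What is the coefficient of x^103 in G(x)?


1/(1 + x^2) = sum_{j>=0} (-1)^j x^(2j). Integrating termwise with G(0) = 0:
G(x) = sum_{j>=0} (-1)^j x^(2j+1) / (2j+1) = arctan(x).
Only odd powers are nonzero. For x^103 write 103 = 2*51 + 1, giving
(-1)^51 / 103 = -1/103 = -1/103.

-1/103


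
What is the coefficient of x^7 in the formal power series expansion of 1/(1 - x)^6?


The negative binomial / multiset identity is
1/(1 - x)^r = sum_{k>=0} C(k + r - 1, r - 1) x^k.
Here r = 6 and k = 7, so the coefficient is
C(7 + 5, 5) = C(12, 5)
= 792

792


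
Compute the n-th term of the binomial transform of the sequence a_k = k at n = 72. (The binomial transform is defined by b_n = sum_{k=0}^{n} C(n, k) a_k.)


With a_k = k, b_n = sum_{k=0}^{n} C(n, k) k. Using k * C(n, k) = n * C(n-1, k-1) gives b_n = n * sum_{k>=1} C(n-1, k-1) = n * 2^(n-1).
For n = 72: 72 * 2^71 = 72 * 2361183241434822606848 = 170005193383307227693056.

170005193383307227693056


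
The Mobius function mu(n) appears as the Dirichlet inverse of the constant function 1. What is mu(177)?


177 = 3 * 59 (all distinct primes).
mu(177) = (-1)^2 = 1

1


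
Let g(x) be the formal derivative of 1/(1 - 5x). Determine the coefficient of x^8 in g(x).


Differentiate termwise: d/dx sum_{k>=0} 5^k x^k = sum_{k>=1} k 5^k x^(k-1) = sum_{j>=0} (j+1) 5^(j+1) x^j.
Equivalently, d/dx [1/(1 - 5x)] = 5/(1 - 5x)^2.
For j = 8: 9 * 5^9 = 9 * 1953125 = 17578125.

17578125


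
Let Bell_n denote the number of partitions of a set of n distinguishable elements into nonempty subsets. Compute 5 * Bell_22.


Bell_22 can be computed from the Bell triangle or from Dobinski's identity Bell_n = (1/e) * sum_{k>=0} k^n / k!.
Computing Bell_22 = 4506715738447323.
Then 5 * 4506715738447323 = 22533578692236615.

22533578692236615


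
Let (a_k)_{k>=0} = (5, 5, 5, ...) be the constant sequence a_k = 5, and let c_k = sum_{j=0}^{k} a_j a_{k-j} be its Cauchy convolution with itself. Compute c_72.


Since a_j = 5 for all j >= 0, the convolution sum becomes
c_k = sum_{j=0}^{k} 5 * 5 = 25 * (k + 1).
Equivalently, the generating function of (a_k) is 5/(1 - x) and its square is 25/(1 - x)^2 = sum_{k>=0} 25(k + 1) x^k.
For k = 72: 25 * 73 = 1825.

1825


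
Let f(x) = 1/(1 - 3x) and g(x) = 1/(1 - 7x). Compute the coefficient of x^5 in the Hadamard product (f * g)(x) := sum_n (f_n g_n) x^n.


f has coefficients f_k = 3^k and g has coefficients g_k = 7^k, so the Hadamard product has coefficient (f*g)_k = 3^k * 7^k = 21^k.
For k = 5: 21^5 = 4084101.

4084101


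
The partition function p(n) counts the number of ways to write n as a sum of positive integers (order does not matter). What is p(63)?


Using the generating function prod_{k>=1} 1/(1-x^k), we compute p(63).
By dynamic programming over parts 1 through 63:
p(63) = 1505499

1505499


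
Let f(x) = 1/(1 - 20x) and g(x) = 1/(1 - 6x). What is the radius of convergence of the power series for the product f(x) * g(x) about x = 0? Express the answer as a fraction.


The radius of 1/(1 - 20x) is 1/20 (nearest singularity at x = 1/20), and the radius of 1/(1 - 6x) is 1/6.
The product f(x)*g(x) = 1/((1 - 20x)(1 - 6x)) has singularities at both 1/20 and 1/6, so its radius of convergence is the distance to the nearest one:
min(1/20, 1/6) = 1/20.

1/20


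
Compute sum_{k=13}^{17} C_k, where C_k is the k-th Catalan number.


C_13 through C_17: 742900, 2674440, 9694845, 35357670, 129644790
Sum = 742900 + 2674440 + 9694845 + 35357670 + 129644790
= 178114645

178114645


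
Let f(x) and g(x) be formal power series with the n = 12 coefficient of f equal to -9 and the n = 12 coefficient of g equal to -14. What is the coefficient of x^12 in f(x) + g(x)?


Addition of formal power series is termwise.
The coefficient of x^12 in f + g = -9 + -14
= -23

-23


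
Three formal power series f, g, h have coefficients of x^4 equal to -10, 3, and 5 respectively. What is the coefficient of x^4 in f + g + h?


Series addition is componentwise:
-10 + 3 + 5
= -2

-2


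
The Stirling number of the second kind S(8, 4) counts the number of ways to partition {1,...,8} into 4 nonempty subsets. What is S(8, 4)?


Using the explicit formula S(n,k) = (1/k!) sum_{j=0}^{k} (-1)^(k-j) C(k,j) j^n:
S(8, 4) = 1701
Equivalently, S(n,k) is n! times the coefficient of x^n in the EGF (e^x - 1)^k / k!.

1701


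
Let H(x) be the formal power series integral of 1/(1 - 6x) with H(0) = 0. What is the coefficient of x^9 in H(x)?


1/(1 - 6x) = sum_{k>=0} 6^k x^k. Integrating termwise with H(0) = 0:
H(x) = sum_{k>=0} 6^k x^(k+1) / (k+1) = sum_{m>=1} 6^(m-1) x^m / m.
For m = 9: 6^8/9 = 1679616/9 = 186624.

186624


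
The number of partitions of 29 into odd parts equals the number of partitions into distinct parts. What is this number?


Computing partitions of 29 into odd parts (1, 3, 5, ...):
Using the generating function prod_{k>=0} 1/(1-x^(2k+1)),
the count is 256

256


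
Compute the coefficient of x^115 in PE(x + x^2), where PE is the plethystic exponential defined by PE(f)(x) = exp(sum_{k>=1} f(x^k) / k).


With f(x) = x + x^2, the exponent is sum_{k>=1} (x^k + x^(2k)) / k = -ln(1 - x) - ln(1 - x^2). Exponentiating:
PE(x + x^2) = 1 / ((1 - x)(1 - x^2)).
This is the generating function for partitions of n into parts of size 1 or 2. The number of 2's can be any j in 0..57, and the rest are 1's, so
[x^115] = floor(115/2) + 1 = 58.

58


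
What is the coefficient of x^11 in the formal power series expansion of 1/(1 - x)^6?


The expansion 1/(1 - x)^r = sum_{k>=0} C(k + r - 1, r - 1) x^k follows from the multiset / negative-binomial theorem (or from repeated differentiation of the geometric series).
For r = 6 and k = 11:
C(16, 5) = 20922789888000 / (120 * 39916800) = 4368.

4368


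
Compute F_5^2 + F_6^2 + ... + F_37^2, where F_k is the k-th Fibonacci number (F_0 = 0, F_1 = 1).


There is a standard identity sum_{k=0}^{N} F_k^2 = F_N * F_{N+1} (proved inductively from the telescoping relation F_k^2 = F_k F_{k+1} - F_{k-1} F_k). Then
sum_{k=5}^{37} F_k^2 = F_37 F_38 - F_4 F_5.
Computing: F_37 = 24157817, F_38 = 39088169, F_4 = 3, F_5 = 5.
Sum = 24157817 * 39088169 - 3 * 5 = 944284833567058.

944284833567058


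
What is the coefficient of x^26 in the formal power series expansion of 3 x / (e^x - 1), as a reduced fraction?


The exponential generating function for Bernoulli numbers is
x / (e^x - 1) = sum_{k>=0} B_k x^k / k!.
So the coefficient of x^26 in 3 x / (e^x - 1) is 3 B_26 / 26!.
Computing: B_26 = 8553103/6, 26! = 403291461126605635584000000, giving
3 * 8553103/6 / 403291461126605635584000000 = 657931/62044840173323943936000000.

657931/62044840173323943936000000


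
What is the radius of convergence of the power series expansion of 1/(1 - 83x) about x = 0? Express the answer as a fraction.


Expanding 1/(1 - 83x) = sum_{k>=0} 83^k x^k, the series converges when |83x| < 1, i.e., |x| < 1/83.
So the radius of convergence is 1/83 = 1/83.

1/83


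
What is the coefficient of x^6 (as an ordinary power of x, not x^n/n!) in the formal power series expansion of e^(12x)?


The exponential series is e^y = sum_{k>=0} y^k / k!. Substituting y = 12x gives
e^(12x) = sum_{k>=0} 12^k x^k / k!.
So the coefficient of x^n is a^n/n! with a = 12, n = 6:
12^6 / 6! = 2985984/720 = 20736/5

20736/5


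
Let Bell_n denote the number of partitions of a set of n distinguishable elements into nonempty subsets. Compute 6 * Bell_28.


Bell_28 can be computed from the Bell triangle or from Dobinski's identity Bell_n = (1/e) * sum_{k>=0} k^n / k!.
Computing Bell_28 = 6160539404599934652455.
Then 6 * 6160539404599934652455 = 36963236427599607914730.

36963236427599607914730


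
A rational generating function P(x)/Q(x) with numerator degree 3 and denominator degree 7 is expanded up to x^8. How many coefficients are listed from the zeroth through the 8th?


Expanding up to x^8 gives the coefficients for x^0, x^1, ..., x^8.
That is 8 + 1 = 9 coefficients in total.

9


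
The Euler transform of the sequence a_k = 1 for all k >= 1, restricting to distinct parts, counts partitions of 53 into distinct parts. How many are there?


Partitions of 53 into distinct parts can be computed via generating function.
Product (1+x)(1+x^2)(1+x^3)...
The coefficient of x^53 = 5120

5120


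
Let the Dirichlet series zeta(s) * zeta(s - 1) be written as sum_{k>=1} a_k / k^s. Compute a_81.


Convolution gives a_k = sum_{d | k} d * 1 = sum_{d | k} d = sigma(k), the sum of positive divisors of k.
For k = 81, the divisors are 1, 3, 9, 27, 81, so
sigma(81) = 1 + 3 + 9 + 27 + 81 = 121.

121


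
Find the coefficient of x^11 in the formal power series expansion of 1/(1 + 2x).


Write 1/(1 + c x) = 1/(1 - (-c) x) and apply the geometric-series identity
1/(1 - y) = sum_{k>=0} y^k to get 1/(1 + c x) = sum_{k>=0} (-c)^k x^k.
So the coefficient of x^k is (-c)^k = (-1)^k * c^k.
Here c = 2 and k = 11:
(-2)^11 = -1 * 2048 = -2048

-2048


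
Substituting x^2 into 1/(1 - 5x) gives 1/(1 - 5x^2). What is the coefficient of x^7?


Since 1/(1 - 5x^2) only has even powers of x,
the coefficient of x^7 (odd) is 0.

0


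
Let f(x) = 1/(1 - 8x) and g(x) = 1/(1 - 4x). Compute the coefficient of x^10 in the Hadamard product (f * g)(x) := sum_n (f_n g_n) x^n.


f has coefficients f_k = 8^k and g has coefficients g_k = 4^k, so the Hadamard product has coefficient (f*g)_k = 8^k * 4^k = 32^k.
For k = 10: 32^10 = 1125899906842624.

1125899906842624


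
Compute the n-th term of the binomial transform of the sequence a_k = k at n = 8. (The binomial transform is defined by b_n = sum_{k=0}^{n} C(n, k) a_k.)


With a_k = k, b_n = sum_{k=0}^{n} C(n, k) k. Using k * C(n, k) = n * C(n-1, k-1) gives b_n = n * sum_{k>=1} C(n-1, k-1) = n * 2^(n-1).
For n = 8: 8 * 2^7 = 8 * 128 = 1024.

1024


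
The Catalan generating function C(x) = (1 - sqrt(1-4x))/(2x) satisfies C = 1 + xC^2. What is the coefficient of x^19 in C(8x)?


Substituting x -> 8x scales the n-th coefficient by 8^n, so [x^19] C(8x) = 8^19 * C_19.
C_19 = C(2*19, 19)/(20) = 35345263800/20 = 1767263190.
So 8^19 * 1767263190 = 144115188075855872 * 1767263190 = 254689467006387010330951680.

254689467006387010330951680


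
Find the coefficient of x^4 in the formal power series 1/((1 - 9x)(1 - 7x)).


By partial fractions or Cauchy convolution:
The coefficient equals sum_{k=0}^{4} 9^k * 7^(4-k).
= 21121

21121


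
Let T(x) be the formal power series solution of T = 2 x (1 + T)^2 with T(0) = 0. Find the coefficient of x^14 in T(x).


Apply the Lagrange inversion formula: if T = 2 x * phi(T) with phi(t) = (1 + t)^2, then [x^n] T = 2^n * (1/n) [t^(n-1)] phi(t)^n = 2^n * (1/n) [t^(n-1)] (1 + t)^(2n) = 2^n * (1/n) C(2n, n-1).
Using the identity C(2n, n-1) = C(2n, n) * n / (n+1), the unscaled factor equals C(2n, n) / (n+1) = C_n, the n-th Catalan number.
For n = 14: C_14 = C(28, 14) / 15 = 40116600/15 = 2674440.
With the 2^14 = 16384 factor, the coefficient is 16384 * 2674440 = 43818024960.

43818024960


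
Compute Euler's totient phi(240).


phi(n) counts integers in [1, n] coprime to n. Using the multiplicative formula phi(n) = n * prod_{p | n} (1 - 1/p):
240 = 2^4 * 3 * 5, so
phi(240) = 240 * (1 - 1/2) * (1 - 1/3) * (1 - 1/5) = 64.

64


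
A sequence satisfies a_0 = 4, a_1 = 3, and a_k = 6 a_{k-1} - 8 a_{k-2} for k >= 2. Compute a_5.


The characteristic equation is t^2 - 6 t + 8 = 0, with roots r_1 = 4 and r_2 = 2 (so c_1 = r_1 + r_2, c_2 = -r_1 r_2 as required).
One can use the closed form a_n = A r_1^n + B r_2^n, but direct iteration is more reliable:
a_0 = 4, a_1 = 3, a_2 = -14, a_3 = -108, a_4 = -536, a_5 = -2352.
So a_5 = -2352.

-2352


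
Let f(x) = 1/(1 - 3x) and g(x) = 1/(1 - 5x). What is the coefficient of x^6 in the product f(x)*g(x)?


The coefficient of x^n in f*g is the Cauchy product: sum_{k=0}^{n} a^k * b^(n-k).
With a=3, b=5, n=6:
sum_{k=0}^{6} 3^k * 5^(6-k)
= 37969

37969


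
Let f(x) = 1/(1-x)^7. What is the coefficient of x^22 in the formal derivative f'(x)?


Differentiate: d/dx [ 1/(1-x)^r ] = r / (1-x)^(r+1).
Here r = 7, so f'(x) = 7 / (1-x)^8.
The expansion of 1/(1-x)^(r+1) has coefficient of x^n equal to C(n+r, r).
So the coefficient of x^22 in f'(x) is
7 * C(29, 7) = 7 * 1560780 = 10925460

10925460


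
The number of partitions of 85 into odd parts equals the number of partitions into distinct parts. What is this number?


Computing partitions of 85 into odd parts (1, 3, 5, ...):
Using the generating function prod_{k>=0} 1/(1-x^(2k+1)),
the count is 121792

121792


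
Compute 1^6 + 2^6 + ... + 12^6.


This power sum has a closed form given by Faulhaber's formula
sum_{k=1}^{m} k^p = (1 / (p + 1)) * sum_{j=0}^{p} C(p + 1, j) B_j m^(p + 1 - j),
but for small m direct computation is fastest:
1 + 64 + 729 + 4096 + 15625 + 46656 + 117649 + 262144 + 531441 + 1000000 + 1771561 + 2985984 = 6735950.

6735950


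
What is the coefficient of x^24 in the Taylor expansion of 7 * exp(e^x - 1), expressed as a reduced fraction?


exp(e^x - 1) = sum_{k>=0} Bell_k x^k / k!, where Bell_k is the k-th Bell number.
So the coefficient of x^24 is 7 * Bell_24 / 24!.
Computing: Bell_24 = 445958869294805289 and 24! = 620448401733239439360000, giving
7 * 445958869294805289/620448401733239439360000 = 148652956431601763/29545161987297116160000.

148652956431601763/29545161987297116160000


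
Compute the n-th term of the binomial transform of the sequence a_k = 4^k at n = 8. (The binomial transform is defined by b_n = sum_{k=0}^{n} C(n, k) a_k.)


With a_k = 4^k, b_n = sum_{k=0}^{n} C(n, k) 4^k = (1 + 4)^n by the binomial theorem.
For n = 8: (1 + 4)^8 = 5^8 = 390625.

390625


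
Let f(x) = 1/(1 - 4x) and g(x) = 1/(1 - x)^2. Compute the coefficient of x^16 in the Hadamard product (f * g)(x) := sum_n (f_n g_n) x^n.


f has coefficients f_k = 4^k. For g = 1/(1 - x)^2 the coefficient is g_k = C(k + 1, 1) = k + 1. The Hadamard coefficient is (f * g)_k = 4^k * (k + 1).
For k = 16: 4^16 * 17 = 4294967296 * 17 = 73014444032.

73014444032


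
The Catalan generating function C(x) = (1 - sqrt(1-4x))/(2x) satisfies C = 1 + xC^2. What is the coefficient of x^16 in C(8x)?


Substituting x -> 8x scales the n-th coefficient by 8^n, so [x^16] C(8x) = 8^16 * C_16.
C_16 = C(2*16, 16)/(17) = 601080390/17 = 35357670.
So 8^16 * 35357670 = 281474976710656 * 35357670 = 9952299339793060331520.

9952299339793060331520


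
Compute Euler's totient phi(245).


phi(n) counts integers in [1, n] coprime to n. Using the multiplicative formula phi(n) = n * prod_{p | n} (1 - 1/p):
245 = 5 * 7^2, so
phi(245) = 245 * (1 - 1/5) * (1 - 1/7) = 168.

168


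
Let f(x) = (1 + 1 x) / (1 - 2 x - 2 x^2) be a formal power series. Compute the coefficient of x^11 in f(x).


Write f(x) = sum_{k>=0} a_k x^k. Multiplying both sides by 1 - 2 x - 2 x^2 gives
(1 - 2 x - 2 x^2) sum_{k>=0} a_k x^k = 1 + 1 x.
Matching coefficients:
 x^0: a_0 = 1
 x^1: a_1 - 2 a_0 = 1  =>  a_1 = 2*1 + 1 = 3
 x^k (k >= 2): a_k = 2 a_{k-1} + 2 a_{k-2}.
Iterating: a_2 = 8, a_3 = 22, a_4 = 60, a_5 = 164, a_6 = 448, a_7 = 1224, a_8 = 3344, a_9 = 9136, a_10 = 24960, a_11 = 68192.
So the coefficient of x^11 is 68192.

68192


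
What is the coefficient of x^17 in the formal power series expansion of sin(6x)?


The Maclaurin series is sin(t) = sum_{k>=0} (-1)^k t^(2k+1) / (2k+1)!, so substituting t = 6x, only odd powers of x are nonzero, with coefficient of x^(2k+1) equal to (-1)^k 6^(2k+1) / (2k+1)!.
Write 17 = 2*8 + 1, giving the coefficient (-1)^8 * 6^17 / 17! = 16926659444736/355687428096000 = 708588/14889875.

708588/14889875


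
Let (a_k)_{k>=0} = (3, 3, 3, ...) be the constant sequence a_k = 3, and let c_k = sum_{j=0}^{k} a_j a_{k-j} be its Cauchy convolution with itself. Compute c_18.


Since a_j = 3 for all j >= 0, the convolution sum becomes
c_k = sum_{j=0}^{k} 3 * 3 = 9 * (k + 1).
Equivalently, the generating function of (a_k) is 3/(1 - x) and its square is 9/(1 - x)^2 = sum_{k>=0} 9(k + 1) x^k.
For k = 18: 9 * 19 = 171.

171


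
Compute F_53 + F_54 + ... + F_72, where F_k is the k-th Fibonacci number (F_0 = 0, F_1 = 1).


Use the identity sum_{k=0}^{N} F_k = F_{N+2} - 1 (which follows from F_{k+2} - F_{k+1} = F_k). Then
sum_{k=53}^{72} F_k = (F_{74} - 1) - (F_{54} - 1) = F_{74} - F_{54}.
Computing: F_{74} = 1304969544928657, F_{54} = 86267571272, so
Sum = 1304969544928657 - 86267571272 = 1304883277357385.

1304883277357385


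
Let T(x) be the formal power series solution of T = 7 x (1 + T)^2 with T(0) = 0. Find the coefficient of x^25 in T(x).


Apply the Lagrange inversion formula: if T = 7 x * phi(T) with phi(t) = (1 + t)^2, then [x^n] T = 7^n * (1/n) [t^(n-1)] phi(t)^n = 7^n * (1/n) [t^(n-1)] (1 + t)^(2n) = 7^n * (1/n) C(2n, n-1).
Using the identity C(2n, n-1) = C(2n, n) * n / (n+1), the unscaled factor equals C(2n, n) / (n+1) = C_n, the n-th Catalan number.
For n = 25: C_25 = C(50, 25) / 26 = 126410606437752/26 = 4861946401452.
With the 7^25 = 1341068619663964900807 factor, the coefficient is 1341068619663964900807 * 4861946401452 = 6520203749475414994957027780771764.

6520203749475414994957027780771764


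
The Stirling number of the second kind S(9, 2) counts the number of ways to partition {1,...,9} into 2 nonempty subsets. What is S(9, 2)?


Using the explicit formula S(n,k) = (1/k!) sum_{j=0}^{k} (-1)^(k-j) C(k,j) j^n:
S(9, 2) = 255
Equivalently, S(n,k) is n! times the coefficient of x^n in the EGF (e^x - 1)^k / k!.

255
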